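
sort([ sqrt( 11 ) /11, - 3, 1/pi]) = [ - 3, sqrt( 11) /11, 1/pi]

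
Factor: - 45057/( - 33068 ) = 2^( - 2 ) *3^1*7^( - 1 ) * 23^1*653^1*1181^(-1 ) 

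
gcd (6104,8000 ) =8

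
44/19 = 2+6/19= 2.32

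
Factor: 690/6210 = 1/9 =3^( -2)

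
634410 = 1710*371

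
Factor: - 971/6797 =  - 1/7 = - 7^ ( - 1)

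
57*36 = 2052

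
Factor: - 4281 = -3^1*1427^1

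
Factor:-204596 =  -2^2*7^1*7307^1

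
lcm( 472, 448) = 26432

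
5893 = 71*83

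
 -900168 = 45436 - 945604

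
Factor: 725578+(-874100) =-2^1*11^1*43^1 * 157^1 = -148522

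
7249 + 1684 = 8933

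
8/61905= 8/61905=0.00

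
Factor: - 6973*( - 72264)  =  503896872=2^3 * 3^1*19^1*367^1 * 3011^1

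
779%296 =187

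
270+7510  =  7780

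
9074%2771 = 761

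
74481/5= 74481/5 = 14896.20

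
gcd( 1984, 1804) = 4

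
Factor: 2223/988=2^ ( - 2 )*3^2=9/4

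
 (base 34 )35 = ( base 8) 153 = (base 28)3N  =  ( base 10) 107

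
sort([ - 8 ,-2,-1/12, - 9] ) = [-9  , - 8, - 2,-1/12 ]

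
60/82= 30/41 = 0.73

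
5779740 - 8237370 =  - 2457630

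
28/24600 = 7/6150 = 0.00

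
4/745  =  4/745= 0.01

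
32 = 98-66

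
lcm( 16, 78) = 624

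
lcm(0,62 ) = 0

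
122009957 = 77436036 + 44573921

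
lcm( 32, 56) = 224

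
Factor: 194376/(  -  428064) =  - 2^( - 2) *7^( - 2)*89^1 = -89/196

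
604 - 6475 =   -  5871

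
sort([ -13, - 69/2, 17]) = [ - 69/2, - 13, 17]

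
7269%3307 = 655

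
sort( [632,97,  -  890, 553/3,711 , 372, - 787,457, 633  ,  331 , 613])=[-890 , - 787, 97,553/3, 331,372,457,613,632, 633, 711 ] 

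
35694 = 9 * 3966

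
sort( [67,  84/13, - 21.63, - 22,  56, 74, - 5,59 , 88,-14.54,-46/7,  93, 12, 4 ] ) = [ - 22,  -  21.63,-14.54,-46/7,  -  5,4 , 84/13,12, 56,  59,  67, 74,88, 93] 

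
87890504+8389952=96280456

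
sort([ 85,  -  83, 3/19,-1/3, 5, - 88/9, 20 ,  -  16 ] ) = [- 83, - 16, - 88/9, - 1/3,3/19, 5, 20,85 ] 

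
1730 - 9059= - 7329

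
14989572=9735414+5254158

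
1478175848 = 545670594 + 932505254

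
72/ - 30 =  - 3 + 3/5 = - 2.40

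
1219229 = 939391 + 279838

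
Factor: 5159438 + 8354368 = 13513806=2^1*3^2* 37^1*103^1 * 197^1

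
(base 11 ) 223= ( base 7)531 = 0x10B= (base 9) 326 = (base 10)267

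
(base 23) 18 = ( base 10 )31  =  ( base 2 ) 11111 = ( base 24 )17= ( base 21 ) 1A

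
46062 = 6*7677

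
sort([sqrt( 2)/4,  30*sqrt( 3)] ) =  [ sqrt( 2)/4, 30*sqrt (3) ] 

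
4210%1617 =976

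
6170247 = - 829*(-7443) 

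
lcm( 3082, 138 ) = 9246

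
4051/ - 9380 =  - 4051/9380 = -  0.43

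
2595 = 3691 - 1096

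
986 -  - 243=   1229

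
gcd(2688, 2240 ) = 448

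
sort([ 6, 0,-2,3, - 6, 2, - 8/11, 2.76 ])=[ - 6, - 2 , - 8/11,0, 2,2.76, 3,  6]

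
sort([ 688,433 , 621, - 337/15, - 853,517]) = [-853, - 337/15, 433,517,621, 688]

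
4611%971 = 727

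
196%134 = 62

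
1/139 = 1/139=0.01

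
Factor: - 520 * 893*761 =-353377960 =- 2^3*5^1 * 13^1*19^1*47^1 * 761^1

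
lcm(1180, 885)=3540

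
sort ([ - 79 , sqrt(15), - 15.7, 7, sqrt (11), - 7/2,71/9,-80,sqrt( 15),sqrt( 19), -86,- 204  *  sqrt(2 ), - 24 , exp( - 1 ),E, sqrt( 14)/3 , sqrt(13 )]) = [ - 204*sqrt( 2), - 86, - 80, -79, - 24, - 15.7,-7/2,exp( - 1),sqrt(14 ) /3,E, sqrt( 11 ),  sqrt( 13 ), sqrt ( 15),sqrt(15),sqrt( 19),7,71/9] 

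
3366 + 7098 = 10464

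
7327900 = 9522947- 2195047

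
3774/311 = 3774/311 = 12.14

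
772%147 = 37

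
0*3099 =0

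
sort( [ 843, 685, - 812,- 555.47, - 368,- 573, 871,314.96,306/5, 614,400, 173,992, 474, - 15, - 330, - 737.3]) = [-812,  -  737.3, - 573, - 555.47, - 368, - 330, - 15, 306/5,173, 314.96,400, 474, 614, 685,  843 , 871, 992]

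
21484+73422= 94906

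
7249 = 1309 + 5940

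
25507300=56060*455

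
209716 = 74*2834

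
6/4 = 1 + 1/2 = 1.50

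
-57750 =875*( - 66 ) 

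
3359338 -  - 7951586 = 11310924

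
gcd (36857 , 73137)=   1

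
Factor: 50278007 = 13^2 * 297503^1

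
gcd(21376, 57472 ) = 128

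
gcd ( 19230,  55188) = 6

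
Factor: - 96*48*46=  - 2^10*3^2*23^1 = - 211968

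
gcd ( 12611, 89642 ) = 1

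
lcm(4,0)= 0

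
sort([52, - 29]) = [ - 29, 52 ] 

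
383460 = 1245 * 308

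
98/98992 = 49/49496 = 0.00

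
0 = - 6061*0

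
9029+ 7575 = 16604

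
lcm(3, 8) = 24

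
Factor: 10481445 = 3^2*5^1*13^1* 19^1*23^1*41^1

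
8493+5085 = 13578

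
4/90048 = 1/22512 = 0.00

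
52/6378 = 26/3189 = 0.01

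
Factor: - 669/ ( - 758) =2^(-1)*3^1*223^1*379^( - 1 ) 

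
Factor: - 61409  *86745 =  - 5326923705 = - 3^1 * 5^1*5783^1*61409^1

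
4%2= 0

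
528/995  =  528/995  =  0.53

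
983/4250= 983/4250 = 0.23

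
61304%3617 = 3432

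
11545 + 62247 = 73792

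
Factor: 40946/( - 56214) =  -3^ (  -  4) *59^1 = - 59/81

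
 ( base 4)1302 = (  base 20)5e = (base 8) 162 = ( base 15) 79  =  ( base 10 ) 114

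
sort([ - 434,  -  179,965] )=[-434, - 179,965 ]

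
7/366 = 7/366  =  0.02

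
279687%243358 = 36329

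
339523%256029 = 83494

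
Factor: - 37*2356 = -87172 = - 2^2*19^1*31^1*37^1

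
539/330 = 49/30=1.63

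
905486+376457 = 1281943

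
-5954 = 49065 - 55019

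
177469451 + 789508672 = 966978123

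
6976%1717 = 108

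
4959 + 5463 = 10422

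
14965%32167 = 14965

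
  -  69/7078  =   - 69/7078  =  - 0.01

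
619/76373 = 619/76373 = 0.01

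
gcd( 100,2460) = 20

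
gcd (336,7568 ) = 16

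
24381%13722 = 10659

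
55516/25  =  55516/25 = 2220.64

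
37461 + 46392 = 83853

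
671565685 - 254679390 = 416886295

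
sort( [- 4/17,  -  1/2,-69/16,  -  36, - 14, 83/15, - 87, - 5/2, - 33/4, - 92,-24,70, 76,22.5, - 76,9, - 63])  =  [ - 92, - 87,  -  76, - 63, - 36, - 24, - 14, - 33/4,-69/16, - 5/2  ,-1/2 , - 4/17, 83/15,9,  22.5,70, 76 ]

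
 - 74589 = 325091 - 399680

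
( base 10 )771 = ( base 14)3D1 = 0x303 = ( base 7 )2151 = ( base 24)183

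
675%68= 63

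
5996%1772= 680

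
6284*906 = 5693304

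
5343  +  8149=13492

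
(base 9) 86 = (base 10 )78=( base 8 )116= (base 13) 60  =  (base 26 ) 30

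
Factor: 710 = 2^1*5^1 *71^1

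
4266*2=8532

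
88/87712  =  11/10964=0.00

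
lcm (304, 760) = 1520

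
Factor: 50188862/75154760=2^( - 2 )*5^( - 1)*17^1*149^1 * 9907^1*1878869^( - 1) = 25094431/37577380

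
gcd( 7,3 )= 1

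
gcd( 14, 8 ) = 2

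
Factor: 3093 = 3^1*1031^1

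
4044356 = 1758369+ 2285987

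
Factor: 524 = 2^2 *131^1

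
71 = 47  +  24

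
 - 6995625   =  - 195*35875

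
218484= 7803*28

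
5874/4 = 1468 +1/2 =1468.50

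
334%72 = 46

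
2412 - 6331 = -3919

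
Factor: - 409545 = -3^2 *5^1*19^1*479^1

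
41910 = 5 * 8382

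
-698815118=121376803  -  820191921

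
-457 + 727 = 270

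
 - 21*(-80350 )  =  1687350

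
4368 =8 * 546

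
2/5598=1/2799 = 0.00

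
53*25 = 1325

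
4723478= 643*7346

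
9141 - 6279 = 2862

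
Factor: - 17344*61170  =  -1060932480 = - 2^7*3^1*5^1 * 271^1*  2039^1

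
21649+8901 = 30550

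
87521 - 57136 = 30385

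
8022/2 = 4011 = 4011.00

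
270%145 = 125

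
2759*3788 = 10451092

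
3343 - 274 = 3069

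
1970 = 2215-245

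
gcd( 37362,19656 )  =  78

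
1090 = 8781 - 7691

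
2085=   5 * 417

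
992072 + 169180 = 1161252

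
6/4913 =6/4913 = 0.00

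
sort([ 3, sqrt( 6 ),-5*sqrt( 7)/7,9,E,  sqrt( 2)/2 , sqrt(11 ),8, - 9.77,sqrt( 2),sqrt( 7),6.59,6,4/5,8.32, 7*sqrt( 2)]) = [ - 9.77,  -  5 * sqrt (7) /7,  sqrt(2)/2,4/5, sqrt(2 ),  sqrt( 6 ), sqrt( 7), E,3,sqrt( 11),6, 6.59,8,8.32, 9,7*sqrt(2)]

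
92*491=45172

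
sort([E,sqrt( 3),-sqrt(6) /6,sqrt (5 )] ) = [ -sqrt( 6)/6,sqrt(3),sqrt( 5), E ]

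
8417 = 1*8417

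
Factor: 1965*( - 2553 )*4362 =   -  21882605490  =  -2^1*3^3*5^1 *23^1*37^1*131^1 * 727^1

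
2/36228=1/18114 =0.00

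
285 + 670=955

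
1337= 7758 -6421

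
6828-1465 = 5363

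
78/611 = 6/47 = 0.13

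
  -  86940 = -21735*4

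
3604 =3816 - 212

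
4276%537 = 517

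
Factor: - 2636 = - 2^2*659^1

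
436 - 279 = 157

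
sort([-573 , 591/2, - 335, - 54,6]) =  [ - 573,-335, - 54,6,591/2 ]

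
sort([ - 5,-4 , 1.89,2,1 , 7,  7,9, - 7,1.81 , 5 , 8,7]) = [- 7,-5,-4, 1,  1.81,1.89, 2 , 5, 7, 7, 7, 8,9 ] 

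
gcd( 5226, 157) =1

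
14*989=13846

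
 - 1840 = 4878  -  6718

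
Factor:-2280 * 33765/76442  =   - 38492100/38221 = - 2^2*3^2*5^2*19^1 * 37^(-1 ) * 1033^( - 1) *2251^1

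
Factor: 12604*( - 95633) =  - 1205358332 = - 2^2*23^1*137^1*95633^1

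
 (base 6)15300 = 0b100110110100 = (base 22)52K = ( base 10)2484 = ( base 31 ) 2i4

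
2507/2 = 1253 + 1/2  =  1253.50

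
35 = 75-40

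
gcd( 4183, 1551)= 47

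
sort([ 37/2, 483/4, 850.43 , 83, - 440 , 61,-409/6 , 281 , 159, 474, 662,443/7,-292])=[-440, - 292,-409/6, 37/2, 61,  443/7, 83,483/4,159,281,474 , 662 , 850.43]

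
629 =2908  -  2279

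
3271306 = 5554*589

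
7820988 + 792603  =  8613591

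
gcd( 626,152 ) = 2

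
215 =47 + 168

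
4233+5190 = 9423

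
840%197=52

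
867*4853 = 4207551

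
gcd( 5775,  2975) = 175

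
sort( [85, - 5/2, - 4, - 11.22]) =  [ - 11.22, - 4, - 5/2,  85 ] 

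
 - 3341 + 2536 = - 805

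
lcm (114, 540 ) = 10260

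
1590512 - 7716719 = - 6126207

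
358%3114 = 358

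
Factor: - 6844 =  - 2^2*29^1*59^1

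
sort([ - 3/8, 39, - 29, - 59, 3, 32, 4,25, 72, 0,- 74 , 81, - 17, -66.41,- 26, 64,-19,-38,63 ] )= [ - 74, - 66.41,  -  59 , - 38 ,- 29,  -  26,- 19, - 17, - 3/8, 0, 3 , 4,25, 32, 39,63, 64,72, 81] 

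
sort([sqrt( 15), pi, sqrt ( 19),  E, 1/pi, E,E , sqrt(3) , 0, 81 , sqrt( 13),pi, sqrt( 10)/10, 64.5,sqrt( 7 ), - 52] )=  [ - 52,0,  sqrt (10)/10, 1/pi, sqrt( 3), sqrt( 7),E,  E , E,pi, pi, sqrt( 13), sqrt( 15 ), sqrt( 19),  64.5 , 81]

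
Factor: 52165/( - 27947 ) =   -  5^1*10433^1*27947^ ( - 1)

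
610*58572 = 35728920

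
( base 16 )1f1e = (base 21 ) i17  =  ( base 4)1330132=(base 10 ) 7966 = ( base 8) 17436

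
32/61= 32/61 = 0.52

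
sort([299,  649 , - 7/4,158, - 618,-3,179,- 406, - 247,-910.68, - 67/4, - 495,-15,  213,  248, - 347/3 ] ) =[ - 910.68,  -  618 , - 495,  -  406,  -  247, - 347/3,- 67/4 , - 15,-3, - 7/4, 158,179,213,  248, 299, 649] 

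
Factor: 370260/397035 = 2^2*3^( - 1) * 11^2*173^( - 1) = 484/519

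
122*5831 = 711382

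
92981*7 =650867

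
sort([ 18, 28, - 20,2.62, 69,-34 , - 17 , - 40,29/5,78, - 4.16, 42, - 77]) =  [ - 77, - 40, - 34,- 20,  -  17, - 4.16, 2.62,29/5, 18, 28,42, 69,78 ] 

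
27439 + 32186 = 59625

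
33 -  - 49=82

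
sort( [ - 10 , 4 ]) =[  -  10, 4] 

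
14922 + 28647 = 43569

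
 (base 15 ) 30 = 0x2d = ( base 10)45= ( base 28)1h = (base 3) 1200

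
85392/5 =85392/5  =  17078.40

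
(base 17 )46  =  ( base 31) 2c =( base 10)74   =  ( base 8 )112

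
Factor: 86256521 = 13^1*17^1 * 607^1 * 643^1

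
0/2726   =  0 = 0.00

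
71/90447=71/90447 = 0.00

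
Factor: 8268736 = 2^6 * 7^1*18457^1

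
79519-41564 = 37955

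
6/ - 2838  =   - 1/473 =- 0.00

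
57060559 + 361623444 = 418684003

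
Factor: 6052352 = 2^9*11821^1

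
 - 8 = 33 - 41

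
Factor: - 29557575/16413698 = - 2^( - 1)*3^3 * 5^2*7^( - 1)*43789^1* 1172407^ (-1 ) 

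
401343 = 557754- 156411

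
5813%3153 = 2660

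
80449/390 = 206 + 109/390 = 206.28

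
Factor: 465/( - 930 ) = -2^( - 1 ) = - 1/2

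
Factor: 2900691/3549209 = 3^6*17^ (  -  2) * 23^1*173^1* 12281^ ( - 1) 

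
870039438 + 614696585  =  1484736023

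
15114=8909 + 6205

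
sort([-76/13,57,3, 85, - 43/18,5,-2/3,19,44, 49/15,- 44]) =[ - 44, - 76/13,  -  43/18, - 2/3, 3,49/15,5,19,  44,57,85]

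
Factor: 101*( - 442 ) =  - 44642 =- 2^1*13^1* 17^1*101^1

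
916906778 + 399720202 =1316626980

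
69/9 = 23/3 = 7.67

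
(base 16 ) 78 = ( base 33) 3L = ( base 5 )440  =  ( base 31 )3r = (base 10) 120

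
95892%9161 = 4282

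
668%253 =162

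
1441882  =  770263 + 671619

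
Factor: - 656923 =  - 656923^1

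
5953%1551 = 1300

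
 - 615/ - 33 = 205/11= 18.64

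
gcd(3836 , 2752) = 4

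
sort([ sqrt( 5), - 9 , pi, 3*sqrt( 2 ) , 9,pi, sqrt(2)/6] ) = [ - 9, sqrt( 2)/6,sqrt(5),pi,  pi,3* sqrt( 2 ),9 ] 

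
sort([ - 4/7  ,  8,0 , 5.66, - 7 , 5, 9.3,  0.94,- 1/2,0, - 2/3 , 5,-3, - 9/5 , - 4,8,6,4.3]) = [  -  7, - 4,-3,  -  9/5, - 2/3 , - 4/7 ,-1/2, 0,0,0.94,4.3, 5,5,  5.66,6, 8,  8,  9.3]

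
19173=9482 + 9691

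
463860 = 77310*6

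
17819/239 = 17819/239  =  74.56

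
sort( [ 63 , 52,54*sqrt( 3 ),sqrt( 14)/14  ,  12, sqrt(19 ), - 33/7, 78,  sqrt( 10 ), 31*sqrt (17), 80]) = [ - 33/7, sqrt(14 ) /14, sqrt(10 ), sqrt( 19 ),12,52,63,78 , 80,54*sqrt( 3),31*sqrt (17)]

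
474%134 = 72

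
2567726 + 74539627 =77107353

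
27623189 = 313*88253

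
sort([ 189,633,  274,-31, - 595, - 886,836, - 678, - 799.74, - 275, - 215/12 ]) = [- 886, - 799.74,-678, - 595, - 275,-31, - 215/12, 189,  274,633,836 ] 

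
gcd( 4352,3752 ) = 8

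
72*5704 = 410688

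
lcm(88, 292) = 6424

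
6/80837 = 6/80837 =0.00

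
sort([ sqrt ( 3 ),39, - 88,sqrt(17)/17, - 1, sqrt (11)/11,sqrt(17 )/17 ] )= [ - 88, - 1,sqrt( 17)/17, sqrt(17 )/17,sqrt(11)/11, sqrt (3),  39]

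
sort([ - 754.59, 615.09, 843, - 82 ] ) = [ - 754.59,-82,615.09, 843]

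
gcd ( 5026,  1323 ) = 7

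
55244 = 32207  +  23037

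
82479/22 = 82479/22 =3749.05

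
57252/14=28626/7 =4089.43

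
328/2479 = 328/2479 = 0.13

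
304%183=121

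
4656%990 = 696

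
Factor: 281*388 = 109028 = 2^2*97^1*281^1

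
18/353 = 18/353 = 0.05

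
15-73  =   - 58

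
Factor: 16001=16001^1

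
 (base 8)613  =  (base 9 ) 478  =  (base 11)32A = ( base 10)395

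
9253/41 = 225+28/41  =  225.68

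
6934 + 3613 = 10547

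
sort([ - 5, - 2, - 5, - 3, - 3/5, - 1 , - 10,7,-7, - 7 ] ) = [  -  10 , - 7, - 7, - 5, - 5, - 3, - 2, - 1, - 3/5, 7 ]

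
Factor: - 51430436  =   - 2^2*12857609^1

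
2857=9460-6603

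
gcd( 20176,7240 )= 8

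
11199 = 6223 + 4976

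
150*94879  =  14231850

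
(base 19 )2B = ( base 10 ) 49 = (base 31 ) 1I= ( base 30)1j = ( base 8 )61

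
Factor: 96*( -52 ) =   -  4992  =  - 2^7 *3^1*13^1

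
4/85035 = 4/85035=0.00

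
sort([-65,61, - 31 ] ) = [ - 65, - 31, 61] 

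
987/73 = 13 + 38/73= 13.52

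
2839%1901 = 938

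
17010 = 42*405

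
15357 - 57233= - 41876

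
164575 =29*5675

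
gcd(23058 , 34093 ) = 1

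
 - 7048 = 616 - 7664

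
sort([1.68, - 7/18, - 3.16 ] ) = [ - 3.16, - 7/18,1.68 ]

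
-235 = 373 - 608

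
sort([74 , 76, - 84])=[ - 84, 74,76] 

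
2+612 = 614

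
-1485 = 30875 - 32360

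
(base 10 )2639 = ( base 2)101001001111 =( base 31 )2n4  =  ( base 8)5117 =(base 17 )924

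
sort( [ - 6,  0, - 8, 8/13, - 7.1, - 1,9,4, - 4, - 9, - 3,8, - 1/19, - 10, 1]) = [ - 10, - 9 , - 8, - 7.1,-6, - 4, - 3, - 1, - 1/19, 0,8/13, 1,4,8, 9]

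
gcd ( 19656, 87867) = 117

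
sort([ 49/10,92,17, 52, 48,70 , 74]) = [ 49/10, 17, 48,52,70, 74, 92]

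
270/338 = 135/169  =  0.80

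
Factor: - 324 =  - 2^2 *3^4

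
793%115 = 103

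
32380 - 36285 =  - 3905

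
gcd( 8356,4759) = 1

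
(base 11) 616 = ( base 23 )197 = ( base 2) 1011100111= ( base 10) 743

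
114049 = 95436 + 18613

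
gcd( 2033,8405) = 1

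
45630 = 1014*45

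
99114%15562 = 5742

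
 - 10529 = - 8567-1962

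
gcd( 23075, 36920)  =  4615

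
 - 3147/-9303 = 1049/3101=0.34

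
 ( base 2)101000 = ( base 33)17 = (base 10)40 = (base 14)2C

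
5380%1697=289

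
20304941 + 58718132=79023073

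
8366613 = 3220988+5145625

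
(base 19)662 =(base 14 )b90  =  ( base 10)2282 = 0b100011101010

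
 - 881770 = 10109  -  891879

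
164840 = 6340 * 26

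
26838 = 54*497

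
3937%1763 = 411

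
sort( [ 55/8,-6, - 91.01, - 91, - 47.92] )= [  -  91.01, - 91, - 47.92, - 6, 55/8] 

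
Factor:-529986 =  -2^1*3^1 * 19^1*4649^1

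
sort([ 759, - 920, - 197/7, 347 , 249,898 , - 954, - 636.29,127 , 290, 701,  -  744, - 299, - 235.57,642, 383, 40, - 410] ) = [ - 954,-920, - 744, - 636.29, - 410, - 299, - 235.57,-197/7,40, 127,249,290, 347,383,642,701,759,898]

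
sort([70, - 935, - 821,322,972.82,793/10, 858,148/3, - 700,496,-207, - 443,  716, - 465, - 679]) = [ - 935, - 821,-700, - 679, - 465, - 443, -207,148/3,70,793/10,322, 496, 716, 858, 972.82 ] 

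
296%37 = 0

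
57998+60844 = 118842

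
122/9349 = 122/9349 =0.01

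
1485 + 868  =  2353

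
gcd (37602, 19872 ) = 18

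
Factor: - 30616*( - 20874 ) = 639078384 = 2^4*3^1*7^2*43^1*71^1*89^1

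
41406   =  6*6901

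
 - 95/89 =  - 2 + 83/89 = - 1.07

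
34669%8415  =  1009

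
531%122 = 43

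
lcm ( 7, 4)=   28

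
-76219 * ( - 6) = 457314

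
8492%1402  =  80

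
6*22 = 132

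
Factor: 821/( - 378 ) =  - 2^( - 1)*3^( - 3)*7^( - 1 )*821^1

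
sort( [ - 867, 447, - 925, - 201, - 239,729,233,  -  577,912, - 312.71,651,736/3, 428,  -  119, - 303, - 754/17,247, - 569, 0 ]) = [ - 925, - 867, - 577, - 569, - 312.71, - 303, - 239, - 201, - 119,  -  754/17,0,233,736/3,247,428,  447, 651,729, 912 ]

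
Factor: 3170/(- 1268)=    - 5/2=- 2^( - 1)*5^1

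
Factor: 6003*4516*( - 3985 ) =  - 2^2*3^2 * 5^1*23^1*29^1*797^1*1129^1=- 108031548780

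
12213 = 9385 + 2828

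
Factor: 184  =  2^3*23^1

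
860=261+599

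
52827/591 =89 + 76/197=89.39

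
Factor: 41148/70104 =27/46  =  2^( - 1) * 3^3 * 23^ ( - 1 ) 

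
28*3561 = 99708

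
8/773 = 8/773=   0.01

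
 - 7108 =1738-8846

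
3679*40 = 147160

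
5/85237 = 5/85237 = 0.00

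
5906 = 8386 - 2480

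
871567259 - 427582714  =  443984545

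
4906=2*2453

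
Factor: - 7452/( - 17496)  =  2^( -1)*3^( - 3 )*23^1 = 23/54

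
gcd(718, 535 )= 1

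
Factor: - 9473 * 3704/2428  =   - 8771998/607= - 2^1*463^1*607^( - 1)*9473^1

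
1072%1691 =1072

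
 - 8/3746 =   -  1+1869/1873=- 0.00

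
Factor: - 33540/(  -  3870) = 2^1* 3^(  -  1)*13^1 = 26/3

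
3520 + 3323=6843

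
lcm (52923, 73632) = 1693536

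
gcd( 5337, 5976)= 9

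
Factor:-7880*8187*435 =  - 28063398600 = - 2^3*3^2*5^2*29^1*197^1*2729^1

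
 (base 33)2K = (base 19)4A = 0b1010110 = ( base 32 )2m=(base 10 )86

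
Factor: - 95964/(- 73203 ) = 2^2*11^1 * 13^( - 1 )*727^1*1877^( - 1 ) = 31988/24401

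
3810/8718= 635/1453 =0.44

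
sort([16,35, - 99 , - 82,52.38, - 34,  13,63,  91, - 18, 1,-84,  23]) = [ - 99, - 84,- 82 , - 34, - 18, 1 , 13,  16,23, 35, 52.38,  63, 91 ]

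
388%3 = 1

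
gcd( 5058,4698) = 18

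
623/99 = 623/99 = 6.29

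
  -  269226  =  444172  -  713398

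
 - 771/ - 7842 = 257/2614=0.10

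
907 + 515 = 1422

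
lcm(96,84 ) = 672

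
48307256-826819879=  - 778512623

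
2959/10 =295 + 9/10=295.90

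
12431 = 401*31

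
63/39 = 1 + 8/13   =  1.62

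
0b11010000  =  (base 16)D0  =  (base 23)91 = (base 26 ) 80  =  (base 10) 208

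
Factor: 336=2^4 * 3^1 *7^1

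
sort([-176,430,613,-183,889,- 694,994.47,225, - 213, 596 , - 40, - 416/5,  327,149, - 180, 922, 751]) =[ - 694,-213, -183, - 180,-176,-416/5,-40,149,225,327, 430  ,  596,613,751,889,  922,994.47]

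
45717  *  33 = 1508661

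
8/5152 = 1/644=0.00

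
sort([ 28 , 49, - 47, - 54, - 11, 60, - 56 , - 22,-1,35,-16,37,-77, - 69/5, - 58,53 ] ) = [ - 77, - 58, - 56,-54 , - 47, - 22,-16  , - 69/5,-11, - 1,28,35,37,49,53,  60 ]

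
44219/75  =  589 + 44/75 = 589.59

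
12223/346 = 12223/346 = 35.33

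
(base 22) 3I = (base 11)77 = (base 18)4C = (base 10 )84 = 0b1010100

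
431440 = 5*86288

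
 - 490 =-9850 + 9360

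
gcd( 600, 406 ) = 2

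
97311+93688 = 190999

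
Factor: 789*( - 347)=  - 273783 = - 3^1  *263^1 * 347^1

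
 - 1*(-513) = 513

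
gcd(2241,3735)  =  747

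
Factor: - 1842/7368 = -1/4 =- 2^( - 2)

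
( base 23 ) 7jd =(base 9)5624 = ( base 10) 4153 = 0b1000000111001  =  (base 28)589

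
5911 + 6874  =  12785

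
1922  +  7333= 9255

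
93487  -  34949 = 58538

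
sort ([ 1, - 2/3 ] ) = [ - 2/3, 1]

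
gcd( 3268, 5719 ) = 817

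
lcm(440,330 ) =1320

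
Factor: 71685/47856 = 23895/15952 =2^( - 4) * 3^4 * 5^1*59^1*  997^ ( - 1)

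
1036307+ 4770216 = 5806523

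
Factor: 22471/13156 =2^( - 2 ) * 11^( - 1)*13^( - 1 )*977^1 = 977/572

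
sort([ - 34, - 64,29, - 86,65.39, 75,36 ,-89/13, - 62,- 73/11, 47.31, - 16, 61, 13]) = [ - 86, - 64 ,-62,-34,-16, - 89/13, -73/11,13, 29,36 , 47.31, 61,65.39,75 ] 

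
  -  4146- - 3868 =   -  278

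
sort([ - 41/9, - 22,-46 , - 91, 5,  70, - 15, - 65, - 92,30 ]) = [ - 92, - 91, - 65,  -  46,-22,  -  15, - 41/9,5, 30, 70]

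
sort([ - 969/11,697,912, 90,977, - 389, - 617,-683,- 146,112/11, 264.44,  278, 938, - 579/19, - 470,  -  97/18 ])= [ - 683, -617, - 470, - 389, - 146, - 969/11,-579/19,  -  97/18,112/11, 90, 264.44,278, 697, 912,938, 977 ] 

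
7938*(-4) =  - 31752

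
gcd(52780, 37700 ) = 7540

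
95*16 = 1520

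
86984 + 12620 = 99604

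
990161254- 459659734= 530501520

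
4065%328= 129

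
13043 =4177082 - 4164039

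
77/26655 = 77/26655 = 0.00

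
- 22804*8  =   - 182432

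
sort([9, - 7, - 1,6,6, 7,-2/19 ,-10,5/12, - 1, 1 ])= [ - 10 ,- 7,-1 , - 1, - 2/19, 5/12,1,6,6,7,9] 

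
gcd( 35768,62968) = 136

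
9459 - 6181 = 3278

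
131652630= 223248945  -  91596315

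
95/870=19/174 = 0.11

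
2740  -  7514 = -4774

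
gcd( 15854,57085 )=1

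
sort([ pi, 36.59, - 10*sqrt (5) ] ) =[ - 10 * sqrt( 5),  pi, 36.59] 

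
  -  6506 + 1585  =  -4921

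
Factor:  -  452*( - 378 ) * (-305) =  - 52111080 = -2^3 * 3^3*5^1*  7^1*61^1*113^1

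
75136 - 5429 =69707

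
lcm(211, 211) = 211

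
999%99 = 9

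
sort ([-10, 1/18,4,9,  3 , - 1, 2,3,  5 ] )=[ - 10, - 1,1/18,2,3,3, 4 , 5,  9]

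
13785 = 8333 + 5452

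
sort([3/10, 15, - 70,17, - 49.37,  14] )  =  [ - 70, - 49.37,3/10, 14, 15, 17] 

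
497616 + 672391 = 1170007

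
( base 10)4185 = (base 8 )10131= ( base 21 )9a6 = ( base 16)1059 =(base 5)113220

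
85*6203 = 527255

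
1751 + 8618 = 10369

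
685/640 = 1 + 9/128 = 1.07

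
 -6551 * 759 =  - 4972209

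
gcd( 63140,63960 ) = 820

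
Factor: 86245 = 5^1*47^1*367^1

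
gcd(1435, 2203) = 1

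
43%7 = 1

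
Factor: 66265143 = 3^1*7^1*41^1 * 76963^1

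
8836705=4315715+4520990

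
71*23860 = 1694060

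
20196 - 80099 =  - 59903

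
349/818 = 349/818 = 0.43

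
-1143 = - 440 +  - 703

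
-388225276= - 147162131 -241063145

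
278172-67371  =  210801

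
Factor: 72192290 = 2^1*5^1*457^1 *15797^1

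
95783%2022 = 749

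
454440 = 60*7574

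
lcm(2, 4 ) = 4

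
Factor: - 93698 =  -2^1 * 11^1*4259^1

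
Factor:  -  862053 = -3^1*17^1*16903^1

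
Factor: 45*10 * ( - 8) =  - 3600 = - 2^4 * 3^2 *5^2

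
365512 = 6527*56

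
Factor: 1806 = 2^1* 3^1 * 7^1*43^1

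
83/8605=83/8605  =  0.01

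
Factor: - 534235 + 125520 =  -5^1 *43^1  *  1901^1 = - 408715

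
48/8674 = 24/4337 = 0.01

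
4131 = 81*51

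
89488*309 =27651792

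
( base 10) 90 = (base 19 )4e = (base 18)50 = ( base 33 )2O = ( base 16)5A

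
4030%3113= 917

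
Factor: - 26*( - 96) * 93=2^6*3^2*13^1*31^1=232128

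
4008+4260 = 8268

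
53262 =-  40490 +93752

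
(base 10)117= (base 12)99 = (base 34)3f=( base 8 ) 165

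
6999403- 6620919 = 378484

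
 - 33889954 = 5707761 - 39597715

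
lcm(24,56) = 168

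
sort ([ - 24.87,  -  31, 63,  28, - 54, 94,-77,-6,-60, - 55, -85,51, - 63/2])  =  [-85, - 77,-60, - 55, - 54, - 63/2,-31,-24.87, - 6, 28,  51, 63,94 ] 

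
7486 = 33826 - 26340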